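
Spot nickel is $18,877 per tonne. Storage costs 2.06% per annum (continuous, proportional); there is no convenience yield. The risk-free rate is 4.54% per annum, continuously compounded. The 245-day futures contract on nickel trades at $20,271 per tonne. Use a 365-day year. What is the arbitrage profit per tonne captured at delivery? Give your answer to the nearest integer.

Fair futures: F* = S·e^(carry·T), with carry = (r + u) = 0.0454 + 0.0206 = 0.0660
F* = 18877 · e^(0.0660 × 245/365) = 18877 · e^0.044301 = 18877 × 1.045297 = $19732.0715
Market $20271 > fair $19732.0715: forward overpriced → cash-and-carry (buy spot, short the forward).
At maturity, profit = |F_mkt − F*| = |20271 − 19732.0715| = $539 per tonne

$539 per tonne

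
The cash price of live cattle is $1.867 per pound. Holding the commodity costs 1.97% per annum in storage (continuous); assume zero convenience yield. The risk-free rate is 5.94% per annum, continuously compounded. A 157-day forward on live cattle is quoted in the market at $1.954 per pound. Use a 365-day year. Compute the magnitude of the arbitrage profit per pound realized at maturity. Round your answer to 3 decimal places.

Fair forward: F* = S·e^(carry·T), with carry = (r + u) = 0.0594 + 0.0197 = 0.0791
F* = 1.867 · e^(0.0791 × 157/365) = 1.867 · e^0.034024 = 1.867 × 1.034609 = $1.9316
Market $1.954 > fair $1.9316: forward overpriced → cash-and-carry (buy spot, short the forward).
At maturity, profit = |F_mkt − F*| = |1.954 − 1.9316| = $0.022 per pound

$0.022 per pound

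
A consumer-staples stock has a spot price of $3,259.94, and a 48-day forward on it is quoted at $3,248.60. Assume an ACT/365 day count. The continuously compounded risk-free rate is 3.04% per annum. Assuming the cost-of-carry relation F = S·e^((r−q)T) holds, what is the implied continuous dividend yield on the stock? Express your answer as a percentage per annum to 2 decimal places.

From F = S·e^((r−q)T): (r − q) = ln(F/S)/T
ln(3248.60/3259.94) = ln(0.996521) = -0.003485
(r − q) = -0.003485 / (48/365) = -0.026501
q = r − ln(F/S)/T = 0.0304 + 0.026501 = 0.056901
q = 5.69%

5.69%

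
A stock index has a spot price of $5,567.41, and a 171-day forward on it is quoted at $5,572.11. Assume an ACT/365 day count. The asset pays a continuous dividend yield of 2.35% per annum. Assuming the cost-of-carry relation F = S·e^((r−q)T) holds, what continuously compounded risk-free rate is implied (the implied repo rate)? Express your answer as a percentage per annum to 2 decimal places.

2.53%

From F = S·e^((r−q)T): (r − q) = ln(F/S)/T
ln(5572.11/5567.41) = ln(1.000844) = 0.000844
(r − q) = 0.000844 / (171/365) = 0.001802
r = ln(F/S)/T + q = 0.001802 + 0.0235 = 0.025302
r = 2.53%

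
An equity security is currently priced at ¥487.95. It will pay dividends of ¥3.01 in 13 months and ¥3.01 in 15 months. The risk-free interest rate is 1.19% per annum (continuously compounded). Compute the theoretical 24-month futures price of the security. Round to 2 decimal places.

PV(dividends) I = 3.01·e^(−0.0119·13/12) + 3.01·e^(−0.0119·15/12)
I = 2.9714 + 2.9656 = 5.9370
F = (S − I)·e^(rT) = (487.95 − 5.9370) · e^(0.0119·24/12)
= 482.0130 · e^0.023800 = 482.0130 × 1.024085 = ¥493.62

¥493.62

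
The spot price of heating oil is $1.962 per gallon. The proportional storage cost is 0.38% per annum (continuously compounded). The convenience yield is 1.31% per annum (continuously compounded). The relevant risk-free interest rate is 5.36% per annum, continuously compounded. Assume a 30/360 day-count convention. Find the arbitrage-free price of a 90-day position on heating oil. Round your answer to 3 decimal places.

Net carry = r + u − y = 0.0536 + 0.0038 − 0.0131 = 0.0443
F = S·e^((r+u−y)T) = 1.962 · e^(0.0443 × 90/360) = 1.962 · e^0.011075
= 1.962 × 1.011137 = $1.984 per gallon

$1.984 per gallon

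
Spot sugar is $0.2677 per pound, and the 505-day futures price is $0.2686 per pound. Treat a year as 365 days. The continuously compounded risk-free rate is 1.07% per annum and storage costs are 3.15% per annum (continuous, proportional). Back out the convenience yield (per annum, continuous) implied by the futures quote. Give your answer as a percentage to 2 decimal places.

3.98%

F = S·e^((r+u−y)T) ⇒ (r+u−y) = ln(F/S)/T
ln(0.2686/0.2677) = 0.003356; /T ⇒ 0.002426
y = r + u − ln(F/S)/T = 0.0107 + 0.0315 − 0.002426 = 0.039774
y = 3.98%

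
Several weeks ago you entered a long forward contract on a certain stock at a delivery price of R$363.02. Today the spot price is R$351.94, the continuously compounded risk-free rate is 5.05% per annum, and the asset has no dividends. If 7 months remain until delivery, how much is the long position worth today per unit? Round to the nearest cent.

-R$0.54

Current fair forward for the remaining 7 months: F = S·e^(r·T), r = 0.0505
F = 351.94 · e^(0.0505 × 7/12) = 351.94 × 1.029897 = 362.4620
Value of long forward = (F − K)·e^(−rT) = (362.4620 − 363.02) · e^(−0.0505·7/12)
= -0.5580 × 0.970971 = -0.54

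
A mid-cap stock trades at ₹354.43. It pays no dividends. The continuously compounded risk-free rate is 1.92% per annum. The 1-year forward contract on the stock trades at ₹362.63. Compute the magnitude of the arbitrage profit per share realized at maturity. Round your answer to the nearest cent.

Fair forward: F* = S·e^(carry·T), with carry = r = 0.0192
F* = 354.43 · e^(0.0192 × 12/12) = 354.43 · e^0.019200 = 354.43 × 1.019386 = ₹361.3010
Market ₹362.63 > fair ₹361.3010: forward overpriced → cash-and-carry (buy spot, short the forward).
At maturity, profit = |F_mkt − F*| = |362.63 − 361.3010| = ₹1.33 per share

₹1.33 per share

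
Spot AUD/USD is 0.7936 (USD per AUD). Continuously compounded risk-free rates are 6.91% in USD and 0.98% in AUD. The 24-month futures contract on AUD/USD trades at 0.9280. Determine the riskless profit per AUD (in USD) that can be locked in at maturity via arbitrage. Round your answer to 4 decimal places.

Fair futures: F* = S·e^(carry·T), with carry = (r_USD − r_AUD) = 0.0691 − 0.0098 = 0.0593
F* = 0.7936 · e^(0.0593 × 24/12) = 0.7936 · e^0.118600 = 0.7936 × 1.125919 = 0.8935
Market 0.9280 > fair 0.8935: forward overpriced → cash-and-carry (buy spot, short the forward).
At maturity, profit = |F_mkt − F*| = |0.9280 − 0.8935| = 0.0345 per AUD (in USD)

0.0345 per AUD (in USD)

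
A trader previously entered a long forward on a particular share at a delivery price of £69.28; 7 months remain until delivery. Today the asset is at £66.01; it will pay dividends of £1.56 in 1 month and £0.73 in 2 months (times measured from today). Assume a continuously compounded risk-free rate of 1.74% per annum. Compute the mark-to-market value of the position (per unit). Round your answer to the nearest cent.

-£4.86

PV(remaining dividends) I = 1.56·e^(−0.0174·1/12) + 0.73·e^(−0.0174·2/12) = 2.2856
Current forward F = (S − I)·e^(rT) = (66.01 − 2.2856)·e^(0.0174·7/12) = 63.7244 × 1.010202 = 64.3745
Value (long) = (F − K)·e^(−rT) = (64.3745 − 69.28) × 0.989901 = -4.8560
Value = -£4.86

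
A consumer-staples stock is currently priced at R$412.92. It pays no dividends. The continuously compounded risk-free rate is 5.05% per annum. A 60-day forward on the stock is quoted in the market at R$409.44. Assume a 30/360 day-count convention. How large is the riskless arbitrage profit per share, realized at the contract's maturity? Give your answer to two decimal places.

R$6.97 per share

Fair forward: F* = S·e^(carry·T), with carry = r = 0.0505
F* = 412.92 · e^(0.0505 × 60/360) = 412.92 · e^0.008417 = 412.92 × 1.008453 = R$416.4104
Market R$409.44 < fair R$416.4104: forward underpriced → reverse cash-and-carry (short spot, go long the forward).
At maturity, profit = |F_mkt − F*| = |409.44 − 416.4104| = R$6.97 per share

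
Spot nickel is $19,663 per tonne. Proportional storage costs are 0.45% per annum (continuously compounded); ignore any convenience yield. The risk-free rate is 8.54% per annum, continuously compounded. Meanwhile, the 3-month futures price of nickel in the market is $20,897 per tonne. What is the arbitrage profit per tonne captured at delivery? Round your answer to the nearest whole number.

Fair futures: F* = S·e^(carry·T), with carry = (r + u) = 0.0854 + 0.0045 = 0.0899
F* = 19663 · e^(0.0899 × 3/12) = 19663 · e^0.022475 = 19663 × 1.022729 = $20109.9203
Market $20897 > fair $20109.9203: forward overpriced → cash-and-carry (buy spot, short the forward).
At maturity, profit = |F_mkt − F*| = |20897 − 20109.9203| = $787 per tonne

$787 per tonne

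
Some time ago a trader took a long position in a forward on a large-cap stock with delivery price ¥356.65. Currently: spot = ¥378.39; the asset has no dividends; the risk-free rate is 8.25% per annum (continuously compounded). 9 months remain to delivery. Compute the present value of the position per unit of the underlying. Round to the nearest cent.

Current fair forward for the remaining 9 months: F = S·e^(r·T), r = 0.0825
F = 378.39 · e^(0.0825 × 9/12) = 378.39 × 1.063829 = 402.5423
Value of long forward = (F − K)·e^(−rT) = (402.5423 − 356.65) · e^(−0.0825·9/12)
= 45.8923 × 0.940000 = 43.14

¥43.14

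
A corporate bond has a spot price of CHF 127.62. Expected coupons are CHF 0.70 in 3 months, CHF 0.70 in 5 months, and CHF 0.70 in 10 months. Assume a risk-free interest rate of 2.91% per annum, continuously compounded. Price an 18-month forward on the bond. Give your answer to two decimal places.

CHF 131.15

PV(coupons) I = 0.70·e^(−0.0291·3/12) + 0.70·e^(−0.0291·5/12) + 0.70·e^(−0.0291·10/12)
I = 0.6949 + 0.6916 + 0.6832 = 2.0697
F = (S − I)·e^(rT) = (127.62 − 2.0697) · e^(0.0291·18/12)
= 125.5503 · e^0.043650 = 125.5503 × 1.044617 = CHF 131.15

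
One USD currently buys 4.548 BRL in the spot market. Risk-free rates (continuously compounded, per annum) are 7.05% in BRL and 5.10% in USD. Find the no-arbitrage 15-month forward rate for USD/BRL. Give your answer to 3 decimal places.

4.660

F = S·e^((r_BRL − r_USD)T) = 4.548 · e^((0.0705 − 0.0510) × 15/12)
= 4.548 · e^0.024375 = 4.548 × 1.024674
F = 4.660 BRL per USD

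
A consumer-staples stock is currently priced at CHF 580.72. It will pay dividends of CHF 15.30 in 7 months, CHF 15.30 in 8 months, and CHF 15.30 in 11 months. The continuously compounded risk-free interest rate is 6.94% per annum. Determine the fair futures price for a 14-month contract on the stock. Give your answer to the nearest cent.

PV(dividends) I = 15.30·e^(−0.0694·7/12) + 15.30·e^(−0.0694·8/12) + 15.30·e^(−0.0694·11/12)
I = 14.6930 + 14.6082 + 14.3570 = 43.6582
F = (S − I)·e^(rT) = (580.72 − 43.6582) · e^(0.0694·14/12)
= 537.0618 · e^0.080967 = 537.0618 × 1.084335 = CHF 582.35

CHF 582.35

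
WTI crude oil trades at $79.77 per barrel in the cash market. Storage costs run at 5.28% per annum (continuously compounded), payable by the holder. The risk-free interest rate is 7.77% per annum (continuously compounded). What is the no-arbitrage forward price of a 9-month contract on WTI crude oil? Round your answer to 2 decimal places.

$87.97 per barrel

Net carry = r + u − y = 0.0777 + 0.0528 − 0.0000 = 0.1305
F = S·e^((r+u−y)T) = 79.77 · e^(0.1305 × 9/12) = 79.77 · e^0.097875
= 79.77 × 1.102825 = $87.97 per barrel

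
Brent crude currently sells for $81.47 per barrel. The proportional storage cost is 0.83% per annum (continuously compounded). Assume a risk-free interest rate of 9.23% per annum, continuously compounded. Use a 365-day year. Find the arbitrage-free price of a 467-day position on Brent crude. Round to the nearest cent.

$92.66 per barrel

Net carry = r + u − y = 0.0923 + 0.0083 − 0.0000 = 0.1006
F = S·e^((r+u−y)T) = 81.47 · e^(0.1006 × 467/365) = 81.47 · e^0.128713
= 81.47 × 1.137364 = $92.66 per barrel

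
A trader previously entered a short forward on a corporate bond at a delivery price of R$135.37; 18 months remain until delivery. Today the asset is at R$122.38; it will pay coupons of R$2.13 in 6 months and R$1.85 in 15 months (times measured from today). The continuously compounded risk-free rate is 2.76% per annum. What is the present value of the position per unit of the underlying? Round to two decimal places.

R$11.39

PV(remaining coupons) I = 2.13·e^(−0.0276·6/12) + 1.85·e^(−0.0276·15/12) = 3.8881
Current forward F = (S − I)·e^(rT) = (122.38 − 3.8881)·e^(0.0276·18/12) = 118.4919 × 1.042269 = 123.5004
Value (long) = (F − K)·e^(−rT) = (123.5004 − 135.37) × 0.959445 = -11.3882
Short position value = −(long value) = R$11.39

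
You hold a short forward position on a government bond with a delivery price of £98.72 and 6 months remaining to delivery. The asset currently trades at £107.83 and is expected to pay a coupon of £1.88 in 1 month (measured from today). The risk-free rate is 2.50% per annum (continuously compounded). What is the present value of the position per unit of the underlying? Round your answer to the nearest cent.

-£8.46

PV(remaining coupons) I = 1.88·e^(−0.0250·1/12) = 1.8761
Current forward F = (S − I)·e^(rT) = (107.83 − 1.8761)·e^(0.0250·6/12) = 105.9539 × 1.012578 = 107.2866
Value (long) = (F − K)·e^(−rT) = (107.2866 − 98.72) × 0.987578 = 8.4602
Short position value = −(long value) = -£8.46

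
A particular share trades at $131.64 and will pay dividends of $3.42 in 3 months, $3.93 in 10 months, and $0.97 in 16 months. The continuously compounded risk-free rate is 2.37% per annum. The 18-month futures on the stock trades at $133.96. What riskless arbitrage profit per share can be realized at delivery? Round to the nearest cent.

PV(dividends) I = 3.42·e^(−0.0237·3/12) + 3.93·e^(−0.0237·10/12) + 0.97·e^(−0.0237·16/12) = 8.1928
Fair futures F* = (S − I)·e^(rT) = (131.64 − 8.1928)·e^0.035550 = 123.4472 × 1.036189 = 127.9146
Market $133.96 > fair 127.9146: forward overpriced → cash-and-carry (borrow at r, buy the stock and collect the dividends, short the forward).
Profit at T = |F_mkt − F*| = |133.96 − 127.9146| = $6.05 per share

$6.05 per share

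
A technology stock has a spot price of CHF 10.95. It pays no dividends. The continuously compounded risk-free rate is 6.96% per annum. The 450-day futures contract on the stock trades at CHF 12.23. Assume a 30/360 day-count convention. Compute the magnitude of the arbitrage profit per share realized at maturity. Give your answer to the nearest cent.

CHF 0.28 per share

Fair futures: F* = S·e^(carry·T), with carry = r = 0.0696
F* = 10.95 · e^(0.0696 × 450/360) = 10.95 · e^0.087000 = 10.95 × 1.090897 = CHF 11.9453
Market CHF 12.23 > fair CHF 11.9453: forward overpriced → cash-and-carry (buy spot, short the forward).
At maturity, profit = |F_mkt − F*| = |12.23 − 11.9453| = CHF 0.28 per share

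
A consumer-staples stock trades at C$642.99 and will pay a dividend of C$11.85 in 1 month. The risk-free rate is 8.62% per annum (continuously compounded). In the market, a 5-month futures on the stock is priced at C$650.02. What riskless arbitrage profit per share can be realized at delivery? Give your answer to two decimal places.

PV(dividends) I = 11.85·e^(−0.0862·1/12) = 11.7652
Fair futures F* = (S − I)·e^(rT) = (642.99 − 11.7652)·e^0.035917 = 631.2248 × 1.036570 = 654.3087
Market C$650.02 < fair 654.3087: forward underpriced → reverse cash-and-carry (short the stock, invest proceeds at r, pay the dividends, go long the forward).
Profit at T = |F_mkt − F*| = |650.02 − 654.3087| = C$4.29 per share

C$4.29 per share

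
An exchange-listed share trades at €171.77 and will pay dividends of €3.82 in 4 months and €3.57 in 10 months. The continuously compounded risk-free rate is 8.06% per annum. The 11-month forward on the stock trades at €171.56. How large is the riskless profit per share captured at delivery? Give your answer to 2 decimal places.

€5.78 per share

PV(dividends) I = 3.82·e^(−0.0806·4/12) + 3.57·e^(−0.0806·10/12) = 7.0568
Fair forward F* = (S − I)·e^(rT) = (171.77 − 7.0568)·e^0.073883 = 164.7132 × 1.076681 = 177.3436
Market €171.56 < fair 177.3436: forward underpriced → reverse cash-and-carry (short the stock, invest proceeds at r, pay the dividends, go long the forward).
Profit at T = |F_mkt − F*| = |171.56 − 177.3436| = €5.78 per share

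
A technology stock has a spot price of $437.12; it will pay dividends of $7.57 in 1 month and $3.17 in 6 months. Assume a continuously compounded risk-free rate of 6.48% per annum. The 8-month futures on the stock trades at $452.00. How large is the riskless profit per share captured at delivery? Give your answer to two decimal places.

$6.65 per share

PV(dividends) I = 7.57·e^(−0.0648·1/12) + 3.17·e^(−0.0648·6/12) = 10.5982
Fair futures F* = (S − I)·e^(rT) = (437.12 − 10.5982)·e^0.043200 = 426.5218 × 1.044147 = 445.3515
Market $452.00 > fair 445.3515: forward overpriced → cash-and-carry (borrow at r, buy the stock and collect the dividends, short the forward).
Profit at T = |F_mkt − F*| = |452.00 − 445.3515| = $6.65 per share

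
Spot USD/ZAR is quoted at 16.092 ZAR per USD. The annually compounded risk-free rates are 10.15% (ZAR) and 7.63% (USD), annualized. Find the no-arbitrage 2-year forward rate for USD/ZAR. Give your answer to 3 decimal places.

16.854

By covered interest parity, F = S · (1+r_ZAR)^T / (1+r_USD)^T
= 16.092 × 1.213302 / 1.158422 = 16.092 × 1.047375
F = 16.854 ZAR per USD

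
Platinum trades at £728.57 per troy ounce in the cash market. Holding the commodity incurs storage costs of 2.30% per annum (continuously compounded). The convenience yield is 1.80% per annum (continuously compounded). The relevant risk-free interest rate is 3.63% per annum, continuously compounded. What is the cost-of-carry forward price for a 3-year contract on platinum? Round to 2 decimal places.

£824.67 per troy ounce

Net carry = r + u − y = 0.0363 + 0.0230 − 0.0180 = 0.0413
F = S·e^((r+u−y)T) = 728.57 · e^(0.0413 × 3) = 728.57 · e^0.123900
= 728.57 × 1.131903 = £824.67 per troy ounce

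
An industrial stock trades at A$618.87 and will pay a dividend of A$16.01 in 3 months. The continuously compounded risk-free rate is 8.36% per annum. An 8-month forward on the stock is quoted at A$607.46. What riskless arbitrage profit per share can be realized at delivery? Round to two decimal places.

PV(dividends) I = 16.01·e^(−0.0836·3/12) = 15.6789
Fair forward F* = (S − I)·e^(rT) = (618.87 − 15.6789)·e^0.055733 = 603.1911 × 1.057315 = 637.7630
Market A$607.46 < fair 637.7630: forward underpriced → reverse cash-and-carry (short the stock, invest proceeds at r, pay the dividends, go long the forward).
Profit at T = |F_mkt − F*| = |607.46 − 637.7630| = A$30.30 per share

A$30.30 per share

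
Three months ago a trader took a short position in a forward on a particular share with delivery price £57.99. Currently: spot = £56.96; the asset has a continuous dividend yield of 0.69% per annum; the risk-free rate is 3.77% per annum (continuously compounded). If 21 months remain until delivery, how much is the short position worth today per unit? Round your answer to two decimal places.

Current fair forward for the remaining 21 months: F = S·e^((r − q)·T), (r − q) = 0.0377 − 0.0069 = 0.0308
F = 56.96 · e^(0.0308 × 21/12) = 56.96 × 1.055379 = 60.1144
Value of long forward = (F − K)·e^(−rT) = (60.1144 − 57.99) · e^(−0.0377·21/12)
= 2.1244 × 0.936154 = 1.99
Short position value = −(long value) = -£1.99

-£1.99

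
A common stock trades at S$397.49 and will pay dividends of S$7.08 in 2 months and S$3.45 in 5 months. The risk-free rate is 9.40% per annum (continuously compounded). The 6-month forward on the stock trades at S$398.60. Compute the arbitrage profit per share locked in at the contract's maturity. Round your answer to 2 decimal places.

S$7.24 per share

PV(dividends) I = 7.08·e^(−0.0940·2/12) + 3.45·e^(−0.0940·5/12) = 10.2874
Fair forward F* = (S − I)·e^(rT) = (397.49 − 10.2874)·e^0.047000 = 387.2026 × 1.048122 = 405.8356
Market S$398.60 < fair 405.8356: forward underpriced → reverse cash-and-carry (short the stock, invest proceeds at r, pay the dividends, go long the forward).
Profit at T = |F_mkt − F*| = |398.60 − 405.8356| = S$7.24 per share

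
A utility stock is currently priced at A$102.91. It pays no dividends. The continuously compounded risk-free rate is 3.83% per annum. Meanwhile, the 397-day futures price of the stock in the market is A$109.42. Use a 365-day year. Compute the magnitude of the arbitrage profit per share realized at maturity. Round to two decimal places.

A$2.13 per share

Fair futures: F* = S·e^(carry·T), with carry = r = 0.0383
F* = 102.91 · e^(0.0383 × 397/365) = 102.91 · e^0.041658 = 102.91 × 1.042538 = A$107.2876
Market A$109.42 > fair A$107.2876: forward overpriced → cash-and-carry (buy spot, short the forward).
At maturity, profit = |F_mkt − F*| = |109.42 − 107.2876| = A$2.13 per share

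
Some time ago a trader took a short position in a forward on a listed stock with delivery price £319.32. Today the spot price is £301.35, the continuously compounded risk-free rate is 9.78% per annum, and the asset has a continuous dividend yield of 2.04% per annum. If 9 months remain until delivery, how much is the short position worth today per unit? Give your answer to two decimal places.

-£0.04

Current fair forward for the remaining 9 months: F = S·e^((r − q)·T), (r − q) = 0.0978 − 0.0204 = 0.0774
F = 301.35 · e^(0.0774 × 9/12) = 301.35 × 1.059768 = 319.3611
Value of long forward = (F − K)·e^(−rT) = (319.3611 − 319.32) · e^(−0.0978·9/12)
= 0.0411 × 0.929276 = 0.04
Short position value = −(long value) = -£0.04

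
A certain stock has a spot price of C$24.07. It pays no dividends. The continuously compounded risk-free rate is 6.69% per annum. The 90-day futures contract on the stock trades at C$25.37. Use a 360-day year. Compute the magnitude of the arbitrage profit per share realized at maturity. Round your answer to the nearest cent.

Fair futures: F* = S·e^(carry·T), with carry = r = 0.0669
F* = 24.07 · e^(0.0669 × 90/360) = 24.07 · e^0.016725 = 24.07 × 1.016866 = C$24.4760
Market C$25.37 > fair C$24.4760: forward overpriced → cash-and-carry (buy spot, short the forward).
At maturity, profit = |F_mkt − F*| = |25.37 − 24.4760| = C$0.89 per share

C$0.89 per share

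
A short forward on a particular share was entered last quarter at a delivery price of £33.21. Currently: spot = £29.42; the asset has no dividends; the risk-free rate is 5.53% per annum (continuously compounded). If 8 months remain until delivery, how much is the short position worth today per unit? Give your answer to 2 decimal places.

Current fair forward for the remaining 8 months: F = S·e^(r·T), r = 0.0553
F = 29.42 · e^(0.0553 × 8/12) = 29.42 × 1.037555 = 30.5249
Value of long forward = (F − K)·e^(−rT) = (30.5249 − 33.21) · e^(−0.0553·8/12)
= -2.6851 × 0.963805 = -2.59
Short position value = −(long value) = £2.59

£2.59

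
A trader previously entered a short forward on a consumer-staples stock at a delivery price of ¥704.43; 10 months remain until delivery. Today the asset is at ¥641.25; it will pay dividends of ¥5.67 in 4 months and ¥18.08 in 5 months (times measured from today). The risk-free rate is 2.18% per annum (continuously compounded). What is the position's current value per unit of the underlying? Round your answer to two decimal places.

PV(remaining dividends) I = 5.67·e^(−0.0218·4/12) + 18.08·e^(−0.0218·5/12) = 23.5455
Current forward F = (S − I)·e^(rT) = (641.25 − 23.5455)·e^(0.0218·10/12) = 617.7045 × 1.018333 = 629.0289
Value (long) = (F − K)·e^(−rT) = (629.0289 − 704.43) × 0.981997 = -74.0437
Short position value = −(long value) = ¥74.04

¥74.04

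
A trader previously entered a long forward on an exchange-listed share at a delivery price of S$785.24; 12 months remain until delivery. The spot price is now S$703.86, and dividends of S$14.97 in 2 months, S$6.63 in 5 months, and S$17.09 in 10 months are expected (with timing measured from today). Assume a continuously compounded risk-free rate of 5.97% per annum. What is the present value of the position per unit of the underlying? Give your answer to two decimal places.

PV(remaining dividends) I = 14.97·e^(−0.0597·2/12) + 6.63·e^(−0.0597·5/12) + 17.09·e^(−0.0597·10/12) = 37.5495
Current forward F = (S − I)·e^(rT) = (703.86 − 37.5495)·e^(0.0597·12/12) = 666.3105 × 1.061518 = 707.3006
Value (long) = (F − K)·e^(−rT) = (707.3006 − 785.24) × 0.942047 = -73.4226
Value = -S$73.42

-S$73.42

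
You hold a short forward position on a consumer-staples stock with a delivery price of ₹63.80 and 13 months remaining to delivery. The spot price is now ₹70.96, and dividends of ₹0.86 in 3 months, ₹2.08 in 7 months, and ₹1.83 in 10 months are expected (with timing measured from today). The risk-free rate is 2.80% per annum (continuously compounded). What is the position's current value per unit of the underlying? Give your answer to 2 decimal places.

PV(remaining dividends) I = 0.86·e^(−0.0280·3/12) + 2.08·e^(−0.0280·7/12) + 1.83·e^(−0.0280·10/12) = 4.6881
Current forward F = (S − I)·e^(rT) = (70.96 − 4.6881)·e^(0.0280·13/12) = 66.2719 × 1.030798 = 68.3129
Value (long) = (F − K)·e^(−rT) = (68.3129 − 63.80) × 0.970122 = 4.3781
Short position value = −(long value) = -₹4.38

-₹4.38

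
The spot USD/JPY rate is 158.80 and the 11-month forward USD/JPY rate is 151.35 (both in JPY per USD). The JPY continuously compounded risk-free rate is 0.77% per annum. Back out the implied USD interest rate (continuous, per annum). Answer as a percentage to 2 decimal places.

6.01%

F = S·e^((r_JPY − r_USD)T) ⇒ r_USD = r_JPY − ln(F/S)/T
ln(151.35/158.80) = -0.048051; /(11/12) = -0.052419
r_USD = 0.0077 + 0.052419 = 0.060119
r_USD = 6.01%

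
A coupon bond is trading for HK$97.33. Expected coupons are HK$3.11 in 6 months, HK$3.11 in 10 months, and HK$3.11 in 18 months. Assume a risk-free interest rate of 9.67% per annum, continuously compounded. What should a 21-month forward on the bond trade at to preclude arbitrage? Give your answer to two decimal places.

HK$105.18

PV(coupons) I = 3.11·e^(−0.0967·6/12) + 3.11·e^(−0.0967·10/12) + 3.11·e^(−0.0967·18/12)
I = 2.9632 + 2.8692 + 2.6901 = 8.5225
F = (S − I)·e^(rT) = (97.33 − 8.5225) · e^(0.0967·21/12)
= 88.8075 · e^0.169225 = 88.8075 × 1.184387 = HK$105.18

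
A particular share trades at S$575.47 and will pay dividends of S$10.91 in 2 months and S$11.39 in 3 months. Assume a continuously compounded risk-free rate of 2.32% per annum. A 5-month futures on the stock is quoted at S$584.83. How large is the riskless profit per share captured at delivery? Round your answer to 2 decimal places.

S$26.18 per share

PV(dividends) I = 10.91·e^(−0.0232·2/12) + 11.39·e^(−0.0232·3/12) = 22.1920
Fair futures F* = (S − I)·e^(rT) = (575.47 − 22.1920)·e^0.009667 = 553.2780 × 1.009714 = 558.6525
Market S$584.83 > fair 558.6525: forward overpriced → cash-and-carry (borrow at r, buy the stock and collect the dividends, short the forward).
Profit at T = |F_mkt − F*| = |584.83 − 558.6525| = S$26.18 per share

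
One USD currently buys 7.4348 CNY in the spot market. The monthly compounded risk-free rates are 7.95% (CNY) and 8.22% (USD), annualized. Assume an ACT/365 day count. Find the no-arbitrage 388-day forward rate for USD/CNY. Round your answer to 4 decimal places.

By covered interest parity, F = S · (1+r_CNY/12)^(12T) / (1+r_USD/12)^(12T)
= 7.4348 × 1.087880 / 1.090986 = 7.4348 × 0.997153
F = 7.4136 CNY per USD

7.4136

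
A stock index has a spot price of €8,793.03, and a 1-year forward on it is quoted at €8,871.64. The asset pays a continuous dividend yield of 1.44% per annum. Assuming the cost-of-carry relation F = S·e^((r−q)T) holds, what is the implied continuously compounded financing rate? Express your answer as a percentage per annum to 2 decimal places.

2.33%

From F = S·e^((r−q)T): (r − q) = ln(F/S)/T
ln(8871.64/8793.03) = ln(1.008940) = 0.008900
(r − q) = 0.008900 / (1) = 0.008900
r = ln(F/S)/T + q = 0.008900 + 0.0144 = 0.023300
r = 2.33%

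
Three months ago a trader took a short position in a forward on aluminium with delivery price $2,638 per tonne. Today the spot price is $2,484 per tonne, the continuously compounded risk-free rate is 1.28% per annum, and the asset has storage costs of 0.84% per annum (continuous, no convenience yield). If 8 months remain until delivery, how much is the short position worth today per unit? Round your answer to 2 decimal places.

Current fair forward for the remaining 8 months: F = S·e^((r + u)·T), (r + u) = 0.0128 + 0.0084 = 0.0212
F = 2484 · e^(0.0212 × 8/12) = 2484 × 1.01423368 = 2519.3565
Value of long forward = (F − K)·e^(−rT) = (2519.3565 − 2638) · e^(−0.0128·8/12)
= -118.6435 × 0.99150297 = -117.64
Short position value = −(long value) = $117.64

$117.64 per tonne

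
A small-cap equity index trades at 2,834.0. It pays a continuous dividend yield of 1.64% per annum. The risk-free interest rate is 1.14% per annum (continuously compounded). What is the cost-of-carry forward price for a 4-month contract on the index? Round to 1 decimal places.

F = S·e^((r − q)T) = 2834.0 · e^((0.0114 − 0.0164) × 4/12)
= 2834.0 · e^-0.001667 = 2834.0 × 0.998334
F = 2,829.3

2,829.3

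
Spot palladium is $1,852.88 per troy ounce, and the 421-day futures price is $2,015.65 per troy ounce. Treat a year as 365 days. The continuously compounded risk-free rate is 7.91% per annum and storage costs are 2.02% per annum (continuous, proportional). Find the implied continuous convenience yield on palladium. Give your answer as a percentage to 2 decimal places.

2.63%

F = S·e^((r+u−y)T) ⇒ (r+u−y) = ln(F/S)/T
ln(2015.65/1852.88) = 0.084201; /T ⇒ 0.073001
y = r + u − ln(F/S)/T = 0.0791 + 0.0202 − 0.073001 = 0.026299
y = 2.63%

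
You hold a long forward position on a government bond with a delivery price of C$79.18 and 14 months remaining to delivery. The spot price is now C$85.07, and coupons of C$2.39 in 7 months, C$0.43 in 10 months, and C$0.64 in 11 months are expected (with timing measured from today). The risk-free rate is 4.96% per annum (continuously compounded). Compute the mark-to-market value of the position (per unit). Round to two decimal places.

PV(remaining coupons) I = 2.39·e^(−0.0496·7/12) + 0.43·e^(−0.0496·10/12) + 0.64·e^(−0.0496·11/12) = 3.3460
Current forward F = (S − I)·e^(rT) = (85.07 − 3.3460)·e^(0.0496·14/12) = 81.7240 × 1.059574 = 86.5926
Value (long) = (F − K)·e^(−rT) = (86.5926 − 79.18) × 0.943776 = 6.9958
Value = C$7.00

C$7.00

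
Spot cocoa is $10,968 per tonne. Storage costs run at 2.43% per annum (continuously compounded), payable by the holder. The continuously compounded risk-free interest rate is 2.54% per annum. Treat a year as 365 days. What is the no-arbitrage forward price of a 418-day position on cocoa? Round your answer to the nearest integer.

Net carry = r + u − y = 0.0254 + 0.0243 − 0.0000 = 0.0497
F = S·e^((r+u−y)T) = 10968 · e^(0.0497 × 418/365) = 10968 · e^0.056917
= 10968 × 1.058568 = $11,610 per tonne

$11,610 per tonne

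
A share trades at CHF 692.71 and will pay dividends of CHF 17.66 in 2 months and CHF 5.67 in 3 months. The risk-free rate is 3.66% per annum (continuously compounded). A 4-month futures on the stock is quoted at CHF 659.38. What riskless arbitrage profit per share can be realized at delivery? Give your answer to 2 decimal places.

CHF 18.38 per share

PV(dividends) I = 17.66·e^(−0.0366·2/12) + 5.67·e^(−0.0366·3/12) = 23.1710
Fair futures F* = (S − I)·e^(rT) = (692.71 − 23.1710)·e^0.012200 = 669.5390 × 1.012275 = 677.7576
Market CHF 659.38 < fair 677.7576: forward underpriced → reverse cash-and-carry (short the stock, invest proceeds at r, pay the dividends, go long the forward).
Profit at T = |F_mkt − F*| = |659.38 − 677.7576| = CHF 18.38 per share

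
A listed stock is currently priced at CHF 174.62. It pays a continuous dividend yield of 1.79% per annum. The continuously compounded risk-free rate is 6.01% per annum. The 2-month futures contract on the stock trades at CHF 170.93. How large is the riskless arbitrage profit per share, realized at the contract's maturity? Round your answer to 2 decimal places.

Fair futures: F* = S·e^(carry·T), with carry = (r − q) = 0.0601 − 0.0179 = 0.0422
F* = 174.62 · e^(0.0422 × 2/12) = 174.62 · e^0.007033 = 174.62 × 1.007058 = CHF 175.8525
Market CHF 170.93 < fair CHF 175.8525: forward underpriced → reverse cash-and-carry (short spot, go long the forward).
At maturity, profit = |F_mkt − F*| = |170.93 − 175.8525| = CHF 4.92 per share

CHF 4.92 per share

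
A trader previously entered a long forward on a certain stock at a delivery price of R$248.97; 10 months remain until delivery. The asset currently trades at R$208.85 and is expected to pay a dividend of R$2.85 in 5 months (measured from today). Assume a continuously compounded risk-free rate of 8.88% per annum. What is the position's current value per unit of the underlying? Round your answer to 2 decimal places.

-R$25.11

PV(remaining dividends) I = 2.85·e^(−0.0888·5/12) = 2.7465
Current forward F = (S − I)·e^(rT) = (208.85 − 2.7465)·e^(0.0888·10/12) = 206.1035 × 1.076807 = 221.9337
Value (long) = (F − K)·e^(−rT) = (221.9337 − 248.97) × 0.928672 = -25.1079
Value = -R$25.11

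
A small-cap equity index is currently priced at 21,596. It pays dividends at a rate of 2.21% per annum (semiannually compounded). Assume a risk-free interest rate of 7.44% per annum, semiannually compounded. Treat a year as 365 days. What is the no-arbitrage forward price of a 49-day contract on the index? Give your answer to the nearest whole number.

F = S · (1+r/2)^(2T) / (1+q/2)^(2T)
= 21596 × 1.009855 / 1.002955 = 21596 × 1.006880
F = 21,745

21,745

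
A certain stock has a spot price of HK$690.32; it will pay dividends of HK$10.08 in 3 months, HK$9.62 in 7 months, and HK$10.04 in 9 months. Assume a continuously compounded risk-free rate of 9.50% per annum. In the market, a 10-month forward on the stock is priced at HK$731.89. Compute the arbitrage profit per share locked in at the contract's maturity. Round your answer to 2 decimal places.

PV(dividends) I = 10.08·e^(−0.0950·3/12) + 9.62·e^(−0.0950·7/12) + 10.04·e^(−0.0950·9/12) = 28.2944
Fair forward F* = (S − I)·e^(rT) = (690.32 − 28.2944)·e^0.079167 = 662.0256 × 1.082385 = 716.5666
Market HK$731.89 > fair 716.5666: forward overpriced → cash-and-carry (borrow at r, buy the stock and collect the dividends, short the forward).
Profit at T = |F_mkt − F*| = |731.89 − 716.5666| = HK$15.32 per share

HK$15.32 per share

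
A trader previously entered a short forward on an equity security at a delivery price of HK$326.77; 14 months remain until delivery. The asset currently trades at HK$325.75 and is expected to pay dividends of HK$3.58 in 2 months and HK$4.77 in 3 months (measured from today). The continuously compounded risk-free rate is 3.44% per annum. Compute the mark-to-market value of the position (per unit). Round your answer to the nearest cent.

-HK$3.55

PV(remaining dividends) I = 3.58·e^(−0.0344·2/12) + 4.77·e^(−0.0344·3/12) = 8.2887
Current forward F = (S − I)·e^(rT) = (325.75 − 8.2887)·e^(0.0344·14/12) = 317.4613 × 1.040950 = 330.4613
Value (long) = (F − K)·e^(−rT) = (330.4613 − 326.77) × 0.960661 = 3.5461
Short position value = −(long value) = -HK$3.55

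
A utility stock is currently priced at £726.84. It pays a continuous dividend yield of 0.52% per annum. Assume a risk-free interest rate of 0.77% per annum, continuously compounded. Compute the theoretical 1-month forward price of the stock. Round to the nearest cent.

£726.99

F = S·e^((r − q)T) = 726.84 · e^((0.0077 − 0.0052) × 1/12)
= 726.84 · e^0.000208 = 726.84 × 1.000208
F = £726.99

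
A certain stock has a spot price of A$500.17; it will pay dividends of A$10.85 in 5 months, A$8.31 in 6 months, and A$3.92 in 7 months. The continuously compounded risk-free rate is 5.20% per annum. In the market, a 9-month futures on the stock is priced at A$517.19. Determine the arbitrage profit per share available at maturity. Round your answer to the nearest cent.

PV(dividends) I = 10.85·e^(−0.0520·5/12) + 8.31·e^(−0.0520·6/12) + 3.92·e^(−0.0520·7/12) = 22.5170
Fair futures F* = (S − I)·e^(rT) = (500.17 − 22.5170)·e^0.039000 = 477.6530 × 1.039770 = 496.6493
Market A$517.19 > fair 496.6493: forward overpriced → cash-and-carry (borrow at r, buy the stock and collect the dividends, short the forward).
Profit at T = |F_mkt − F*| = |517.19 − 496.6493| = A$20.54 per share

A$20.54 per share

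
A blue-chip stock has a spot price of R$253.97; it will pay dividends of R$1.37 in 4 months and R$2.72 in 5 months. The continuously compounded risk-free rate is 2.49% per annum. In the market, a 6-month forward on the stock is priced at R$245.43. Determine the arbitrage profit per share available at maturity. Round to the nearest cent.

R$7.62 per share

PV(dividends) I = 1.37·e^(−0.0249·4/12) + 2.72·e^(−0.0249·5/12) = 4.0506
Fair forward F* = (S − I)·e^(rT) = (253.97 − 4.0506)·e^0.012450 = 249.9194 × 1.012528 = 253.0504
Market R$245.43 < fair 253.0504: forward underpriced → reverse cash-and-carry (short the stock, invest proceeds at r, pay the dividends, go long the forward).
Profit at T = |F_mkt − F*| = |245.43 − 253.0504| = R$7.62 per share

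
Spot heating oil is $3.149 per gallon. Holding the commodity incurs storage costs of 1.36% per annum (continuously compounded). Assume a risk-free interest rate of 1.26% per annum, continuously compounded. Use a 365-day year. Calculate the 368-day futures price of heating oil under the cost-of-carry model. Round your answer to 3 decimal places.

Net carry = r + u − y = 0.0126 + 0.0136 − 0.0000 = 0.0262
F = S·e^((r+u−y)T) = 3.149 · e^(0.0262 × 368/365) = 3.149 · e^0.026415
= 3.149 × 1.026767 = $3.233 per gallon

$3.233 per gallon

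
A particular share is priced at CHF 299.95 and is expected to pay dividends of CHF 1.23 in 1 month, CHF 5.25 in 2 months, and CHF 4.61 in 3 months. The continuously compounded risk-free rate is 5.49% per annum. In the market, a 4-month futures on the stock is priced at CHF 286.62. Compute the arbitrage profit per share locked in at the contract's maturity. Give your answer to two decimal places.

CHF 7.69 per share

PV(dividends) I = 1.23·e^(−0.0549·1/12) + 5.25·e^(−0.0549·2/12) + 4.61·e^(−0.0549·3/12) = 10.9737
Fair futures F* = (S − I)·e^(rT) = (299.95 − 10.9737)·e^0.018300 = 288.9763 × 1.018468 = 294.3131
Market CHF 286.62 < fair 294.3131: forward underpriced → reverse cash-and-carry (short the stock, invest proceeds at r, pay the dividends, go long the forward).
Profit at T = |F_mkt − F*| = |286.62 − 294.3131| = CHF 7.69 per share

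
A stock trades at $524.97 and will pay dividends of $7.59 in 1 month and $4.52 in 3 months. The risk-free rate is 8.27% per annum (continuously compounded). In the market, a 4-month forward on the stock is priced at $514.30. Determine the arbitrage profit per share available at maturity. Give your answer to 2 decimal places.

PV(dividends) I = 7.59·e^(−0.0827·1/12) + 4.52·e^(−0.0827·3/12) = 11.9654
Fair forward F* = (S − I)·e^(rT) = (524.97 − 11.9654)·e^0.027567 = 513.0046 × 1.027950 = 527.3431
Market $514.30 < fair 527.3431: forward underpriced → reverse cash-and-carry (short the stock, invest proceeds at r, pay the dividends, go long the forward).
Profit at T = |F_mkt − F*| = |514.30 − 527.3431| = $13.04 per share

$13.04 per share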